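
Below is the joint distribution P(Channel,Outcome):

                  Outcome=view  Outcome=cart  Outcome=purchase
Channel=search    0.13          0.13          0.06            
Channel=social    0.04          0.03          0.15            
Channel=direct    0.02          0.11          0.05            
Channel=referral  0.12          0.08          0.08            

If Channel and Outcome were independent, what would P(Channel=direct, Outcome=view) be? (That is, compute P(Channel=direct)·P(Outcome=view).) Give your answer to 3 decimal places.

0.056

P(Channel=direct) = 0.02 + 0.11 + 0.05 = 0.18.
P(Outcome=view) = 0.13 + 0.04 + 0.02 + 0.12 = 0.31.
Product: 0.18 × 0.31 = 0.056.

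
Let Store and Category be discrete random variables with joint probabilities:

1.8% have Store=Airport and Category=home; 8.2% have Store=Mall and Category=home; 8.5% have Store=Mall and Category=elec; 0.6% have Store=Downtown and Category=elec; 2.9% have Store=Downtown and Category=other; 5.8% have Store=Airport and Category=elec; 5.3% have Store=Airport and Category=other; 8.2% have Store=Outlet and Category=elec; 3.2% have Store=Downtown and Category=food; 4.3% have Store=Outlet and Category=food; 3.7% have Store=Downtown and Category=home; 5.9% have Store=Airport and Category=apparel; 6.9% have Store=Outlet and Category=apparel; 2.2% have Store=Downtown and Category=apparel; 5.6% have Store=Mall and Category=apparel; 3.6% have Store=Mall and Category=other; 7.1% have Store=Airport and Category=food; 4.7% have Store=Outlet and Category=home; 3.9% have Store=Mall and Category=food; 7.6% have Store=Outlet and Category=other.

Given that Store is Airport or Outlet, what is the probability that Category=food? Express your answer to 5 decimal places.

0.19792

P(Store=Airport) = 0.071 + 0.059 + 0.058 + 0.018 + 0.053 = 0.259.
P(Store=Outlet) = 0.043 + 0.069 + 0.082 + 0.047 + 0.076 = 0.317.
P(Store ∈ {Airport, Outlet}) = 0.259 + 0.317 = 0.576; P(Category=food, Store ∈ {Airport, Outlet}) = 0.071 + 0.043 = 0.114.
P(Category=food | Store ∈ {Airport, Outlet}) = 0.114/0.576 = 0.19792.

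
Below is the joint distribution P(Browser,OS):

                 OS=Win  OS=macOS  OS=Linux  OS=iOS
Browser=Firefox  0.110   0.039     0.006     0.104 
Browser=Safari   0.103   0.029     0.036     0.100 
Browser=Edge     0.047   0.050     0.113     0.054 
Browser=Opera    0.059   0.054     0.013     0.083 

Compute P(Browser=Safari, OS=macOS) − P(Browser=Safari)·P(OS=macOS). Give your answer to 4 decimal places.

P(Browser=Safari) = 0.103 + 0.029 + 0.036 + 0.100 = 0.268.
P(OS=macOS) = 0.039 + 0.029 + 0.050 + 0.054 = 0.172.
P(Browser=Safari, OS=macOS) − P(Browser=Safari)P(OS=macOS) = 0.029 − 0.268×0.172 = -0.0171.

-0.0171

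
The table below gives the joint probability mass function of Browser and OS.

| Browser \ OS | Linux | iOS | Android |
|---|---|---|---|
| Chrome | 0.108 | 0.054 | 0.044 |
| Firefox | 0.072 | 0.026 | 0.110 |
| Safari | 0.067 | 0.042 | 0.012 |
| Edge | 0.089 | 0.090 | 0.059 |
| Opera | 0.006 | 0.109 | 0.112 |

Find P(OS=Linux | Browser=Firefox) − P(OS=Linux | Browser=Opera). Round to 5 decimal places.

0.31972

P(Browser=Firefox) = 0.072 + 0.026 + 0.110 = 0.208; P(OS=Linux | Browser=Firefox) = 0.072/0.208 = 0.346154.
P(Browser=Opera) = 0.006 + 0.109 + 0.112 = 0.227; P(OS=Linux | Browser=Opera) = 0.006/0.227 = 0.026432.
Difference = 0.31972.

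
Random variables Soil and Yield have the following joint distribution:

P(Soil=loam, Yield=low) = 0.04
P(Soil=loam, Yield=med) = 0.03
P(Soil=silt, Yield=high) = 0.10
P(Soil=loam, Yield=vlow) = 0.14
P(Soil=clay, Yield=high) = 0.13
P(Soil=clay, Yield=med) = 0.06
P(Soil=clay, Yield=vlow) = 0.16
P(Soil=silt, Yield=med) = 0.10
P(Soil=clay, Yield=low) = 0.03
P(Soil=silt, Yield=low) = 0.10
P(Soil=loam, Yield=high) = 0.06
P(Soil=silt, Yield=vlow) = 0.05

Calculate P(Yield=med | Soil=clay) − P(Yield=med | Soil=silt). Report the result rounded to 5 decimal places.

P(Soil=clay) = 0.16 + 0.03 + 0.06 + 0.13 = 0.38; P(Yield=med | Soil=clay) = 0.06/0.38 = 0.157895.
P(Soil=silt) = 0.05 + 0.10 + 0.10 + 0.10 = 0.35; P(Yield=med | Soil=silt) = 0.10/0.35 = 0.285714.
Difference = -0.12782.

-0.12782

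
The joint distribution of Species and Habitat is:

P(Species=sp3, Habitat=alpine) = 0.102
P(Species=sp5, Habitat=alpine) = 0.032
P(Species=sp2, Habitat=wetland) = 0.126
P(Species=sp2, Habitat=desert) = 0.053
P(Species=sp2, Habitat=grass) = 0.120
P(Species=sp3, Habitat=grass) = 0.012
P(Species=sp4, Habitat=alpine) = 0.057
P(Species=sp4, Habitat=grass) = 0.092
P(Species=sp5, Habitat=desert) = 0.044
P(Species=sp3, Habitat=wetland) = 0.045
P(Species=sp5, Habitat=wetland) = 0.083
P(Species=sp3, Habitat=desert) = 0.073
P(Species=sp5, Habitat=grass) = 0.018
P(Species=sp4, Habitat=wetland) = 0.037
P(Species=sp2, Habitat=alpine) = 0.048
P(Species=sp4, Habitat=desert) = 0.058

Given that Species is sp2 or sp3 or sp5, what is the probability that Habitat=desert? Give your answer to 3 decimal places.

0.225

P(Species=sp2) = 0.120 + 0.126 + 0.053 + 0.048 = 0.347.
P(Species=sp3) = 0.012 + 0.045 + 0.073 + 0.102 = 0.232.
P(Species=sp5) = 0.018 + 0.083 + 0.044 + 0.032 = 0.177.
P(Species ∈ {sp2, sp3, sp5}) = 0.347 + 0.232 + 0.177 = 0.756; P(Habitat=desert, Species ∈ {sp2, sp3, sp5}) = 0.053 + 0.073 + 0.044 = 0.170.
P(Habitat=desert | Species ∈ {sp2, sp3, sp5}) = 0.170/0.756 = 0.225.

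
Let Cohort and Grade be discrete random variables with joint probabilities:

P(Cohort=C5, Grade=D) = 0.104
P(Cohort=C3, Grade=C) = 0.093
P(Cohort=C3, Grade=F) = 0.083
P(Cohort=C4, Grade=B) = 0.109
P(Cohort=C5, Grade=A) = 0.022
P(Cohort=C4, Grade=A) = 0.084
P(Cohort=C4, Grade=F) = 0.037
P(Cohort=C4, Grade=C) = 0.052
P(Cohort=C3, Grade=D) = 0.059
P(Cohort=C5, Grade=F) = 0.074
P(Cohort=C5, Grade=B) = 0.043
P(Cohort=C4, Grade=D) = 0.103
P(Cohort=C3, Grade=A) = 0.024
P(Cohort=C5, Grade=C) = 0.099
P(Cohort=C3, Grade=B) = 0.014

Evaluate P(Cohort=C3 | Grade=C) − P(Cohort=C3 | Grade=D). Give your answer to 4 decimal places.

0.1593

P(Grade=C) = 0.093 + 0.052 + 0.099 = 0.244; P(Cohort=C3 | Grade=C) = 0.093/0.244 = 0.38115.
P(Grade=D) = 0.059 + 0.103 + 0.104 = 0.266; P(Cohort=C3 | Grade=D) = 0.059/0.266 = 0.22180.
Difference = 0.1593.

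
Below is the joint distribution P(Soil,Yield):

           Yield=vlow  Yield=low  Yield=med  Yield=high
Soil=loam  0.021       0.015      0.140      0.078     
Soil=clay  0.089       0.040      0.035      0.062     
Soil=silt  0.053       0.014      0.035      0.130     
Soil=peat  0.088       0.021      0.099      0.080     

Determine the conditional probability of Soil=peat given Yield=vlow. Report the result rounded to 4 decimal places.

P(Yield=vlow) = 0.021 + 0.089 + 0.053 + 0.088 = 0.251.
P(Soil=peat | Yield=vlow) = 0.088/0.251 = 0.3506.

0.3506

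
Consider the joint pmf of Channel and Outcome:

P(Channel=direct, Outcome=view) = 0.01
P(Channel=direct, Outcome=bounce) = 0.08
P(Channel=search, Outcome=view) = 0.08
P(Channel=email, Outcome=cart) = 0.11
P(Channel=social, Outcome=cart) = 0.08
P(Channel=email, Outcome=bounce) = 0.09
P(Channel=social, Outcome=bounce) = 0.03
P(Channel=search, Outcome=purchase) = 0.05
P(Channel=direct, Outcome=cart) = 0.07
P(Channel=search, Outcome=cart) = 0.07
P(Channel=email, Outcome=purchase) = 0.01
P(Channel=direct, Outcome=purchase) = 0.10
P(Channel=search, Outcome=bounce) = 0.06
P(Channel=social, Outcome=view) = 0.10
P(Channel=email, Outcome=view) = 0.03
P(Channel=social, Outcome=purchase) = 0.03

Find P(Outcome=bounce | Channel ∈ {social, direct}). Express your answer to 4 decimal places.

P(Channel=social) = 0.03 + 0.10 + 0.08 + 0.03 = 0.24.
P(Channel=direct) = 0.08 + 0.01 + 0.07 + 0.10 = 0.26.
P(Channel ∈ {social, direct}) = 0.24 + 0.26 = 0.50; P(Outcome=bounce, Channel ∈ {social, direct}) = 0.03 + 0.08 = 0.11.
P(Outcome=bounce | Channel ∈ {social, direct}) = 0.11/0.50 = 0.2200.

0.2200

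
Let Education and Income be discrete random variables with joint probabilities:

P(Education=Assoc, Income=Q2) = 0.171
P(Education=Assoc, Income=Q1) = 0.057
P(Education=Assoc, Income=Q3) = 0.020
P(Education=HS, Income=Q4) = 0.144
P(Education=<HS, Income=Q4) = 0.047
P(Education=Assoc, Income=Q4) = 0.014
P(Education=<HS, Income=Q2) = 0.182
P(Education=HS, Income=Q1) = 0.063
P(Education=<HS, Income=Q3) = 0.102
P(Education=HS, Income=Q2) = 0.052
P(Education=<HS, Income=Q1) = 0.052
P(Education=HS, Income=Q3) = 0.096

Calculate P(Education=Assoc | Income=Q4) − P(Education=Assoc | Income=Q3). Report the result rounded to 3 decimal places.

-0.023

P(Income=Q4) = 0.047 + 0.144 + 0.014 = 0.205; P(Education=Assoc | Income=Q4) = 0.014/0.205 = 0.0683.
P(Income=Q3) = 0.102 + 0.096 + 0.020 = 0.218; P(Education=Assoc | Income=Q3) = 0.020/0.218 = 0.0917.
Difference = -0.023.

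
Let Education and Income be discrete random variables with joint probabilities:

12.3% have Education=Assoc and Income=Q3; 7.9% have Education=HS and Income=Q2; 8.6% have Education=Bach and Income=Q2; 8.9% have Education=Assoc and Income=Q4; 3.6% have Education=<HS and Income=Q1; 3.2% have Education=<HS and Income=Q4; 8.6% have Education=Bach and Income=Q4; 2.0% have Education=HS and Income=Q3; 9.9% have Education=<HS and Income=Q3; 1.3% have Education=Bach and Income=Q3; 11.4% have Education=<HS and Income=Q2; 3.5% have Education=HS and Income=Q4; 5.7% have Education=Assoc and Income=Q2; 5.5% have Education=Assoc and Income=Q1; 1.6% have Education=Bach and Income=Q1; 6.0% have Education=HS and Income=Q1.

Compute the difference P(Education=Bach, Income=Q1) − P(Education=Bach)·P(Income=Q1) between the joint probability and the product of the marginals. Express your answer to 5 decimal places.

-0.01757

P(Education=Bach) = 0.016 + 0.086 + 0.013 + 0.086 = 0.201.
P(Income=Q1) = 0.036 + 0.060 + 0.055 + 0.016 = 0.167.
P(Education=Bach, Income=Q1) − P(Education=Bach)P(Income=Q1) = 0.016 − 0.201×0.167 = -0.01757.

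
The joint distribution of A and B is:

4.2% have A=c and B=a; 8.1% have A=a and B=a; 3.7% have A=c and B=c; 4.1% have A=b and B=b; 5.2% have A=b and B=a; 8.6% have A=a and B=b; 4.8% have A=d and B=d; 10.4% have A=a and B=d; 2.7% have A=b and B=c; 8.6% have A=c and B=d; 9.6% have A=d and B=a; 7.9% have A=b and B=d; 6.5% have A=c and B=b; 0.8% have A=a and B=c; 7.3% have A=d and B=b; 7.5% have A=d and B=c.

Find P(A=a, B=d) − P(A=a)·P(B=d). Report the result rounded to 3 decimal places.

P(A=a) = 0.081 + 0.086 + 0.008 + 0.104 = 0.279.
P(B=d) = 0.104 + 0.079 + 0.086 + 0.048 = 0.317.
P(A=a, B=d) − P(A=a)P(B=d) = 0.104 − 0.279×0.317 = 0.016.

0.016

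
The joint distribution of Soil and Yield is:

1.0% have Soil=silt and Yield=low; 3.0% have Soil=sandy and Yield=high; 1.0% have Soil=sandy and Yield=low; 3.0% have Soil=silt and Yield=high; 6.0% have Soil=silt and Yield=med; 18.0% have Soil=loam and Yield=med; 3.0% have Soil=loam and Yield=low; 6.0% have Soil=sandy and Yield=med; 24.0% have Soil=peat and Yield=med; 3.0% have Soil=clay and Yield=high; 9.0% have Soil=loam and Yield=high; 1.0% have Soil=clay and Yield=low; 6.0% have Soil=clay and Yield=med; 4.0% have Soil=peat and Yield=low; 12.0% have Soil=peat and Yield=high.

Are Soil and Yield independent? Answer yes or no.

yes

Every cell satisfies P(Soil,Yield) = P(Soil)·P(Yield). For instance P(Soil=sandy) = 0.100, P(Yield=med) = 0.600, and 0.100×0.600 = 0.060 matches the joint entry. So Soil and Yield are independent.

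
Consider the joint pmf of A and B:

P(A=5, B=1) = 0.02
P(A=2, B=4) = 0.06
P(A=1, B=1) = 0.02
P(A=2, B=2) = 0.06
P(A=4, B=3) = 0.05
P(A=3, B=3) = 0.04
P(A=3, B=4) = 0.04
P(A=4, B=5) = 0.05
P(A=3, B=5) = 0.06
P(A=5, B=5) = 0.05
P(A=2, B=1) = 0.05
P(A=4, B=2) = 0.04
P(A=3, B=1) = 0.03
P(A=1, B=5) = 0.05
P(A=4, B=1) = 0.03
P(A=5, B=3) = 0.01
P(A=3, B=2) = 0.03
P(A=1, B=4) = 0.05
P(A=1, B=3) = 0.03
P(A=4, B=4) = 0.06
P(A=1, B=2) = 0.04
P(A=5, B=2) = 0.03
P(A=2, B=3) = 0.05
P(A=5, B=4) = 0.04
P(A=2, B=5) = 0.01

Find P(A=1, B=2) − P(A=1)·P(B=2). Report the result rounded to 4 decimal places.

P(A=1) = 0.02 + 0.04 + 0.03 + 0.05 + 0.05 = 0.19.
P(B=2) = 0.04 + 0.06 + 0.03 + 0.04 + 0.03 = 0.20.
P(A=1, B=2) − P(A=1)P(B=2) = 0.04 − 0.19×0.20 = 0.0020.

0.0020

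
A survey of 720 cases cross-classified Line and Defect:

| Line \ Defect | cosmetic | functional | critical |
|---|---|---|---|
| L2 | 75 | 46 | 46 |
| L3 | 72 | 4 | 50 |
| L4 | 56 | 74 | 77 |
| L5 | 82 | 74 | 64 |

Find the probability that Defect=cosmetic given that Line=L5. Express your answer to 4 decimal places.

Total with Line=L5: 82 + 74 + 64 = 220.
P(Defect=cosmetic | Line=L5) = 82/220 = 0.3727.

0.3727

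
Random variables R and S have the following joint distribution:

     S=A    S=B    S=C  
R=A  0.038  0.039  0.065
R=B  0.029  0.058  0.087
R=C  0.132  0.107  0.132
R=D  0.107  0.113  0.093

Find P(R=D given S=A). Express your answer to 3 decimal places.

0.350

P(S=A) = 0.038 + 0.029 + 0.132 + 0.107 = 0.306.
P(R=D | S=A) = 0.107/0.306 = 0.350.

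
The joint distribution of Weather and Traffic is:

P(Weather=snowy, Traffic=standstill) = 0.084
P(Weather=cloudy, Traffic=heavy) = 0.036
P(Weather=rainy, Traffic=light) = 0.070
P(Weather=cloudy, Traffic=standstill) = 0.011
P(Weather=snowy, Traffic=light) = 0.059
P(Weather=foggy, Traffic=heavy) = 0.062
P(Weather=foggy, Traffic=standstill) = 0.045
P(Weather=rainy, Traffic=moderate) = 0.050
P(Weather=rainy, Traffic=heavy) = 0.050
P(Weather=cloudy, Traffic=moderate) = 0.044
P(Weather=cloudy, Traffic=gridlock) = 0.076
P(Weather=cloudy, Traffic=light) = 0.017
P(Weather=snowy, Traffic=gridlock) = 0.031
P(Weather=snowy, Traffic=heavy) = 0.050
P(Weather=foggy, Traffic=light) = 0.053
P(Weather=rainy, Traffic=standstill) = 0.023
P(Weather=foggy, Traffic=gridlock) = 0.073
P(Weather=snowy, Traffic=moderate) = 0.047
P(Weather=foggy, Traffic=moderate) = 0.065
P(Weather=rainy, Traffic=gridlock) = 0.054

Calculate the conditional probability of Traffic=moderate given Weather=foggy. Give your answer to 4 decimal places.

P(Weather=foggy) = 0.053 + 0.065 + 0.062 + 0.073 + 0.045 = 0.298.
P(Traffic=moderate | Weather=foggy) = 0.065/0.298 = 0.2181.

0.2181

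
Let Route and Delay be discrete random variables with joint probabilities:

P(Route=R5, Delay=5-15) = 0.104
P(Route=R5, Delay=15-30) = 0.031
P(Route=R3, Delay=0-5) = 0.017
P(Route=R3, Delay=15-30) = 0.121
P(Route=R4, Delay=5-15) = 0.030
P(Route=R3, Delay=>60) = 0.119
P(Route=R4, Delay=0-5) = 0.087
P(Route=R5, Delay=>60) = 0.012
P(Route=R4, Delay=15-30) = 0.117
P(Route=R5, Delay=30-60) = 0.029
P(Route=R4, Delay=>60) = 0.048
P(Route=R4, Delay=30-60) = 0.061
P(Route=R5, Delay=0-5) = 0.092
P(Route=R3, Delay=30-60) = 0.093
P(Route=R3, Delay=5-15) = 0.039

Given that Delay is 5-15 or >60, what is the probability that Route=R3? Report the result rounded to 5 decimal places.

0.44886

P(Delay=5-15) = 0.039 + 0.030 + 0.104 = 0.173.
P(Delay=>60) = 0.119 + 0.048 + 0.012 = 0.179.
P(Delay ∈ {5-15, >60}) = 0.173 + 0.179 = 0.352; P(Route=R3, Delay ∈ {5-15, >60}) = 0.039 + 0.119 = 0.158.
P(Route=R3 | Delay ∈ {5-15, >60}) = 0.158/0.352 = 0.44886.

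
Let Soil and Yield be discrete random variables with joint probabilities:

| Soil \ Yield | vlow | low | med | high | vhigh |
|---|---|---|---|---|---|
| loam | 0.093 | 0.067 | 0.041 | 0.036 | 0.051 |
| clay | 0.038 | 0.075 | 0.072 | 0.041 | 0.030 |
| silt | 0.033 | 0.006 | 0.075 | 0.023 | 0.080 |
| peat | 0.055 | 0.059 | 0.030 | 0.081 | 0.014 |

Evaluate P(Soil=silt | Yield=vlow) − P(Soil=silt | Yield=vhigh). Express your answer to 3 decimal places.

P(Yield=vlow) = 0.093 + 0.038 + 0.033 + 0.055 = 0.219; P(Soil=silt | Yield=vlow) = 0.033/0.219 = 0.1507.
P(Yield=vhigh) = 0.051 + 0.030 + 0.080 + 0.014 = 0.175; P(Soil=silt | Yield=vhigh) = 0.080/0.175 = 0.4571.
Difference = -0.306.

-0.306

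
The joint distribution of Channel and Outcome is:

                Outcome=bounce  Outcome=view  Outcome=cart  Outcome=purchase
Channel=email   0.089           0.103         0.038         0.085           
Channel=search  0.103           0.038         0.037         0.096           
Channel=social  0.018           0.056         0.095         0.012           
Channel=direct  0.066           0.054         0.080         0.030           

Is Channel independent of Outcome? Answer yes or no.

no

P(Channel=social) = 0.181 and P(Outcome=cart) = 0.250, so their product is 0.04525, but P(Channel=social, Outcome=cart) = 0.095. Since these differ, Channel and Outcome are not independent.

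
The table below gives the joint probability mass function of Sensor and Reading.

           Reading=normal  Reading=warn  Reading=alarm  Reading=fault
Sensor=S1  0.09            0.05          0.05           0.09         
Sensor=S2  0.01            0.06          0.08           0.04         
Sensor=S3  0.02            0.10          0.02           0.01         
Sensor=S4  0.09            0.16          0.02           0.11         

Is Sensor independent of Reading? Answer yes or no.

P(Sensor=S1) = 0.28 and P(Reading=warn) = 0.37, so their product is 0.1036, but P(Sensor=S1, Reading=warn) = 0.05. Since these differ, Sensor and Reading are not independent.

no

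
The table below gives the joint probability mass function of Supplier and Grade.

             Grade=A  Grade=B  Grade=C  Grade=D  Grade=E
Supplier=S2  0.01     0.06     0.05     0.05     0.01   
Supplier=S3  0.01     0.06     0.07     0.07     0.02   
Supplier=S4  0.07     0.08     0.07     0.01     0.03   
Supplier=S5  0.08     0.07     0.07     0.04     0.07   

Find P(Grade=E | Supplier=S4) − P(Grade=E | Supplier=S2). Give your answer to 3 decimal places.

0.060

P(Supplier=S4) = 0.07 + 0.08 + 0.07 + 0.01 + 0.03 = 0.26; P(Grade=E | Supplier=S4) = 0.03/0.26 = 0.1154.
P(Supplier=S2) = 0.01 + 0.06 + 0.05 + 0.05 + 0.01 = 0.18; P(Grade=E | Supplier=S2) = 0.01/0.18 = 0.0556.
Difference = 0.060.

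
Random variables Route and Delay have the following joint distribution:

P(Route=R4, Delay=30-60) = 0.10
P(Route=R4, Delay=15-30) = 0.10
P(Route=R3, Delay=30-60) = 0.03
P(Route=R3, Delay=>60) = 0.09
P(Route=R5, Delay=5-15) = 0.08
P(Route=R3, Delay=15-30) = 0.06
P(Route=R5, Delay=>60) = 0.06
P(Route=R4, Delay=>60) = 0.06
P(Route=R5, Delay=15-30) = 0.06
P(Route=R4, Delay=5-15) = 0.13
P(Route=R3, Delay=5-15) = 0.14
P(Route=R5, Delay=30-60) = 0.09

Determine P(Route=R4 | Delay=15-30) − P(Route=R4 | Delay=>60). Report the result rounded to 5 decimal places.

P(Delay=15-30) = 0.06 + 0.10 + 0.06 = 0.22; P(Route=R4 | Delay=15-30) = 0.10/0.22 = 0.454545.
P(Delay=>60) = 0.09 + 0.06 + 0.06 = 0.21; P(Route=R4 | Delay=>60) = 0.06/0.21 = 0.285714.
Difference = 0.16883.

0.16883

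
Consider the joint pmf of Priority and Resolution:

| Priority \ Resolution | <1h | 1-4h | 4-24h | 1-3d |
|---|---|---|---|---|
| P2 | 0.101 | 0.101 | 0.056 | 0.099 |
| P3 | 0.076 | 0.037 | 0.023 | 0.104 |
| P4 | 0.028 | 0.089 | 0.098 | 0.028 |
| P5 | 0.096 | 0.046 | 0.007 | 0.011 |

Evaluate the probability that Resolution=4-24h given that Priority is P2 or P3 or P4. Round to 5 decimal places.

P(Priority=P2) = 0.101 + 0.101 + 0.056 + 0.099 = 0.357.
P(Priority=P3) = 0.076 + 0.037 + 0.023 + 0.104 = 0.240.
P(Priority=P4) = 0.028 + 0.089 + 0.098 + 0.028 = 0.243.
P(Priority ∈ {P2, P3, P4}) = 0.357 + 0.240 + 0.243 = 0.840; P(Resolution=4-24h, Priority ∈ {P2, P3, P4}) = 0.056 + 0.023 + 0.098 = 0.177.
P(Resolution=4-24h | Priority ∈ {P2, P3, P4}) = 0.177/0.840 = 0.21071.

0.21071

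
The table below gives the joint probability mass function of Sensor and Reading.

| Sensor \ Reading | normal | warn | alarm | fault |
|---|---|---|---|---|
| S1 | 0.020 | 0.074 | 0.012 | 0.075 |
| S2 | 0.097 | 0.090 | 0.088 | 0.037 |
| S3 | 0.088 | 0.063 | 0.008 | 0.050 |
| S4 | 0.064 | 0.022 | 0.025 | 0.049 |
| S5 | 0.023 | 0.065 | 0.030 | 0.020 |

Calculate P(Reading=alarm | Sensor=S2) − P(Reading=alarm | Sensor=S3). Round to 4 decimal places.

P(Sensor=S2) = 0.097 + 0.090 + 0.088 + 0.037 = 0.312; P(Reading=alarm | Sensor=S2) = 0.088/0.312 = 0.28205.
P(Sensor=S3) = 0.088 + 0.063 + 0.008 + 0.050 = 0.209; P(Reading=alarm | Sensor=S3) = 0.008/0.209 = 0.03828.
Difference = 0.2438.

0.2438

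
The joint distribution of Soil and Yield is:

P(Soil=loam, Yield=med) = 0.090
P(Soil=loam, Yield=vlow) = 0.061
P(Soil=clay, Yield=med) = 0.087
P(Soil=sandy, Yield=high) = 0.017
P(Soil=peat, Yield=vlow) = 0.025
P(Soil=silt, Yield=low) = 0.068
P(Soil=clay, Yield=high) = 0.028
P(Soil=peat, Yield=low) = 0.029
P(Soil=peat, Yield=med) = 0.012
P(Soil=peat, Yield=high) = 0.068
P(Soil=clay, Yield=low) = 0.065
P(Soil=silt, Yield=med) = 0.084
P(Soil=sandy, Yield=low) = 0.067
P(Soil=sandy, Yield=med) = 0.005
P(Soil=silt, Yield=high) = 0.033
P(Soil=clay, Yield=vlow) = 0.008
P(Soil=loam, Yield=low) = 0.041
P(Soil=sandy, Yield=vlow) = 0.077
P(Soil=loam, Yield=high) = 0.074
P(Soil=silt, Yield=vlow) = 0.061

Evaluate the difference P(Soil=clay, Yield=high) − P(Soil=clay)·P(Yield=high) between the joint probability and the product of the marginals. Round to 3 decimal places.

-0.013

P(Soil=clay) = 0.008 + 0.065 + 0.087 + 0.028 = 0.188.
P(Yield=high) = 0.017 + 0.074 + 0.028 + 0.033 + 0.068 = 0.220.
P(Soil=clay, Yield=high) − P(Soil=clay)P(Yield=high) = 0.028 − 0.188×0.220 = -0.013.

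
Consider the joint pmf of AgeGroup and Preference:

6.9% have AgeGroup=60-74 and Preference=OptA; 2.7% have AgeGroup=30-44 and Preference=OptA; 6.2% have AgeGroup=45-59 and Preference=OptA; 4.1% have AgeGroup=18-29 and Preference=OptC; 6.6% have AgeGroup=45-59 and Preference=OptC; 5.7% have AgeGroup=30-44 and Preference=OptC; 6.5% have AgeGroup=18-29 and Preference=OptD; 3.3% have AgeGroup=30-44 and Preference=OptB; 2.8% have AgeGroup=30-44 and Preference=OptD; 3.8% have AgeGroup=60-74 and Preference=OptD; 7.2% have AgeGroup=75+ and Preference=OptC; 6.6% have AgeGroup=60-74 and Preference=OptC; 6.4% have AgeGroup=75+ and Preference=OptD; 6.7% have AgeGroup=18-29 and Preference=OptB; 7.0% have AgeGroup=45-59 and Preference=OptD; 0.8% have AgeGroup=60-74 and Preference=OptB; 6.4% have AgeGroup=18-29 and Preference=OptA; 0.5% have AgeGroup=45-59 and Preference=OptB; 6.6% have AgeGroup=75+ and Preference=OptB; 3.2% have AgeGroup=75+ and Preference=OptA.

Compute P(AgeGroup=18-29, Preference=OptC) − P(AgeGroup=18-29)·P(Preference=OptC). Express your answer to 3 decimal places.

-0.031

P(AgeGroup=18-29) = 0.064 + 0.067 + 0.041 + 0.065 = 0.237.
P(Preference=OptC) = 0.041 + 0.057 + 0.066 + 0.066 + 0.072 = 0.302.
P(AgeGroup=18-29, Preference=OptC) − P(AgeGroup=18-29)P(Preference=OptC) = 0.041 − 0.237×0.302 = -0.031.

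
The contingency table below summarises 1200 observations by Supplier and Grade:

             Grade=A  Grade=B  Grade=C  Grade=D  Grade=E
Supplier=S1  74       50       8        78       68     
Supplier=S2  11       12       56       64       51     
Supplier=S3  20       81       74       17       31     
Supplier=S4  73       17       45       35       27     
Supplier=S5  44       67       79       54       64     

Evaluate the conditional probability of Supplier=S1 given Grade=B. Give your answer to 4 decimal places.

Total with Grade=B: 50 + 12 + 81 + 17 + 67 = 227.
P(Supplier=S1 | Grade=B) = 50/227 = 0.2203.

0.2203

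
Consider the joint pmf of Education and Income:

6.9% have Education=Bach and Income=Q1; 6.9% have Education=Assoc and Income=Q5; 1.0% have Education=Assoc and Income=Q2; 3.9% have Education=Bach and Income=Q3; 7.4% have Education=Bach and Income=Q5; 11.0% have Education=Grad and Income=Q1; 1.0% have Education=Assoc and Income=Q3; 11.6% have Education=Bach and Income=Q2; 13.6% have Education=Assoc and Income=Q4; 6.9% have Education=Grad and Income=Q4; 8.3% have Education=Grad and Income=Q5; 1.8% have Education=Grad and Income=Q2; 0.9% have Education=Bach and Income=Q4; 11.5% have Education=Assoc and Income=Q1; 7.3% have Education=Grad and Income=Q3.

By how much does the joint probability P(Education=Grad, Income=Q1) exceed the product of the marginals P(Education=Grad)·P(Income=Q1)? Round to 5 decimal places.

0.00622

P(Education=Grad) = 0.110 + 0.018 + 0.073 + 0.069 + 0.083 = 0.353.
P(Income=Q1) = 0.115 + 0.069 + 0.110 = 0.294.
P(Education=Grad, Income=Q1) − P(Education=Grad)P(Income=Q1) = 0.110 − 0.353×0.294 = 0.00622.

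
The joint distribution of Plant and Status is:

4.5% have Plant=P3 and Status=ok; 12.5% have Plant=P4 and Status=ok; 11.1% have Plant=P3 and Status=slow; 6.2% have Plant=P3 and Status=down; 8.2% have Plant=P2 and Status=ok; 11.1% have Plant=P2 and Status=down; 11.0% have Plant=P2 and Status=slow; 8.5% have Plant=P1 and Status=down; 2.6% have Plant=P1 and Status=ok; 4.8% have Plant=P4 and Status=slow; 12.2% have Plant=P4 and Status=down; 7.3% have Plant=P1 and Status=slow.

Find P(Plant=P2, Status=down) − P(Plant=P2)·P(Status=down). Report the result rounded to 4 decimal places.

-0.0041

P(Plant=P2) = 0.082 + 0.110 + 0.111 = 0.303.
P(Status=down) = 0.085 + 0.111 + 0.062 + 0.122 = 0.380.
P(Plant=P2, Status=down) − P(Plant=P2)P(Status=down) = 0.111 − 0.303×0.380 = -0.0041.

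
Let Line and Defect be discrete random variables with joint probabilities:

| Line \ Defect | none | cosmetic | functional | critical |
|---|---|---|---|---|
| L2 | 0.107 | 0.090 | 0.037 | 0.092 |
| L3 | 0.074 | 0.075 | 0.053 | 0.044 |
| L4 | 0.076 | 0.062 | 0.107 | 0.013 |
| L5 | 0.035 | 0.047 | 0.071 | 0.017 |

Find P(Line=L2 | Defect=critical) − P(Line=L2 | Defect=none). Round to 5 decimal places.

0.18778

P(Defect=critical) = 0.092 + 0.044 + 0.013 + 0.017 = 0.166; P(Line=L2 | Defect=critical) = 0.092/0.166 = 0.554217.
P(Defect=none) = 0.107 + 0.074 + 0.076 + 0.035 = 0.292; P(Line=L2 | Defect=none) = 0.107/0.292 = 0.366438.
Difference = 0.18778.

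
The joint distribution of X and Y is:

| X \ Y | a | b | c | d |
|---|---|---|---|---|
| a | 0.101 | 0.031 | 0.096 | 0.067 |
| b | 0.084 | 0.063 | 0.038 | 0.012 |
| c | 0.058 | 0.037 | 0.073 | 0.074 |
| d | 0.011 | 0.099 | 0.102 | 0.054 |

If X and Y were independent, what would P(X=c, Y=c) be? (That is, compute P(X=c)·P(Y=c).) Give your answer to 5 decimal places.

P(X=c) = 0.058 + 0.037 + 0.073 + 0.074 = 0.242.
P(Y=c) = 0.096 + 0.038 + 0.073 + 0.102 = 0.309.
Product: 0.242 × 0.309 = 0.07478.

0.07478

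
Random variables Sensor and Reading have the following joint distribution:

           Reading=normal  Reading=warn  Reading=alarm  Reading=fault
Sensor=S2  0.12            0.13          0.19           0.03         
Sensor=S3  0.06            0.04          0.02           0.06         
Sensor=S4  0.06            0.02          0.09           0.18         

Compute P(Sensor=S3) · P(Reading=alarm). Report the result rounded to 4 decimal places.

0.0540

P(Sensor=S3) = 0.06 + 0.04 + 0.02 + 0.06 = 0.18.
P(Reading=alarm) = 0.19 + 0.02 + 0.09 = 0.30.
Product: 0.18 × 0.30 = 0.0540.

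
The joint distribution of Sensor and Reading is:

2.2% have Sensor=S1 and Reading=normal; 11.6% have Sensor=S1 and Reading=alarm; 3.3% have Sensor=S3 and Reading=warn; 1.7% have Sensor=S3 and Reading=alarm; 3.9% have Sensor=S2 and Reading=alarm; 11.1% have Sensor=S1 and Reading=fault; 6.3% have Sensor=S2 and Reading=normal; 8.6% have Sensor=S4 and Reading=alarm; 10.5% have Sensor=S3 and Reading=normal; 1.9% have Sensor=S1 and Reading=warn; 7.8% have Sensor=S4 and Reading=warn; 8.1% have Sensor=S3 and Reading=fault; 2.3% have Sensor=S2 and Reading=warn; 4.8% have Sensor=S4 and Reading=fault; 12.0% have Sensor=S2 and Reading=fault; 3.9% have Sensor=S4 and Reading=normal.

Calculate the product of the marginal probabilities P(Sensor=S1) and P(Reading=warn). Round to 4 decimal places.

P(Sensor=S1) = 0.022 + 0.019 + 0.116 + 0.111 = 0.268.
P(Reading=warn) = 0.019 + 0.023 + 0.033 + 0.078 = 0.153.
Product: 0.268 × 0.153 = 0.0410.

0.0410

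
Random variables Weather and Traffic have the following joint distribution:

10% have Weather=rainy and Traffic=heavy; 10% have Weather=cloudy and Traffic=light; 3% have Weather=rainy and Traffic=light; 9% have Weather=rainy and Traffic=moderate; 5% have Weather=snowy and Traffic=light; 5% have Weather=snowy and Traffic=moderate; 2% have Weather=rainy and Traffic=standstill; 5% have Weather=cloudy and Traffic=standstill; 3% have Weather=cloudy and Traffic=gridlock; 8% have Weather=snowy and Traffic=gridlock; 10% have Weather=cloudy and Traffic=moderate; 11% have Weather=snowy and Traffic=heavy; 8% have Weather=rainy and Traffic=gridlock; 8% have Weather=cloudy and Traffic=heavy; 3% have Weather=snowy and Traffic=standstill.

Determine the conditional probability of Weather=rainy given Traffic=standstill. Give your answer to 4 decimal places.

P(Traffic=standstill) = 0.05 + 0.02 + 0.03 = 0.10.
P(Weather=rainy | Traffic=standstill) = 0.02/0.10 = 0.2000.

0.2000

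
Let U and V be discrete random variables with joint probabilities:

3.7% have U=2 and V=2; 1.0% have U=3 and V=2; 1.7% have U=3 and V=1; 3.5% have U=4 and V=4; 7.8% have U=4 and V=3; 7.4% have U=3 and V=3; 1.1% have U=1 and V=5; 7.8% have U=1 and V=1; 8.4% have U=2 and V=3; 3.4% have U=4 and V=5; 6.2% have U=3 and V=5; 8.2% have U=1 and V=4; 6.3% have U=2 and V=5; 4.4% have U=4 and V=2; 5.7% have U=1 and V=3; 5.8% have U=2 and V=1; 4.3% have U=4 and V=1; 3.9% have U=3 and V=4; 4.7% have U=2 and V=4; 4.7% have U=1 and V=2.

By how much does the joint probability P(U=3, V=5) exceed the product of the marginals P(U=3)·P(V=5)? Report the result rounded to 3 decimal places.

0.028

P(U=3) = 0.017 + 0.010 + 0.074 + 0.039 + 0.062 = 0.202.
P(V=5) = 0.011 + 0.063 + 0.062 + 0.034 = 0.170.
P(U=3, V=5) − P(U=3)P(V=5) = 0.062 − 0.202×0.170 = 0.028.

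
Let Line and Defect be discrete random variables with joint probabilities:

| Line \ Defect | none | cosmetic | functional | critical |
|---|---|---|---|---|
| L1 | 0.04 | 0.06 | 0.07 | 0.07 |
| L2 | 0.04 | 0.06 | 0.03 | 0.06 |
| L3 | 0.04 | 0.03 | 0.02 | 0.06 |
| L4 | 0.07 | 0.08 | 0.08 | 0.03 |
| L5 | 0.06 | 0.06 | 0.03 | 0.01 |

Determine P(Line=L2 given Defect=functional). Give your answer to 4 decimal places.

0.1304

P(Defect=functional) = 0.07 + 0.03 + 0.02 + 0.08 + 0.03 = 0.23.
P(Line=L2 | Defect=functional) = 0.03/0.23 = 0.1304.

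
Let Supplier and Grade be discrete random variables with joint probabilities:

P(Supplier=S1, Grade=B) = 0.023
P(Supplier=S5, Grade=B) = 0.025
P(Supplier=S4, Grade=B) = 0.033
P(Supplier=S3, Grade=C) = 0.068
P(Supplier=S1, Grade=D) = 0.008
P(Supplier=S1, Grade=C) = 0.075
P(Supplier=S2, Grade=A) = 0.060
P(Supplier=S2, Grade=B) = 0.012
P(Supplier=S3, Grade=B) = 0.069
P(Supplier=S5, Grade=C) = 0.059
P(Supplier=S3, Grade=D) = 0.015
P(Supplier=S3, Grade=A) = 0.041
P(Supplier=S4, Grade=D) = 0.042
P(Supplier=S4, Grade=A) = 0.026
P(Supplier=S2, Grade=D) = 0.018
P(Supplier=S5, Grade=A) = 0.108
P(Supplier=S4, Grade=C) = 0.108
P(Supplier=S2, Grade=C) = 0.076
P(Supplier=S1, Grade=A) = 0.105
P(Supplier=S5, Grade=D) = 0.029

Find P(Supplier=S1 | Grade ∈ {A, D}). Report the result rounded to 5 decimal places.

0.25000

P(Grade=A) = 0.105 + 0.060 + 0.041 + 0.026 + 0.108 = 0.340.
P(Grade=D) = 0.008 + 0.018 + 0.015 + 0.042 + 0.029 = 0.112.
P(Grade ∈ {A, D}) = 0.340 + 0.112 = 0.452; P(Supplier=S1, Grade ∈ {A, D}) = 0.105 + 0.008 = 0.113.
P(Supplier=S1 | Grade ∈ {A, D}) = 0.113/0.452 = 0.25000.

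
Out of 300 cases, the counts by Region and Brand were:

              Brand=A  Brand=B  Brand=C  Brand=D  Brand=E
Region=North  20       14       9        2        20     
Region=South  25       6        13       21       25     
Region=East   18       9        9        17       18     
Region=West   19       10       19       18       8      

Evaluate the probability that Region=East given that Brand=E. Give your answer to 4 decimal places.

Total with Brand=E: 20 + 25 + 18 + 8 = 71.
P(Region=East | Brand=E) = 18/71 = 0.2535.

0.2535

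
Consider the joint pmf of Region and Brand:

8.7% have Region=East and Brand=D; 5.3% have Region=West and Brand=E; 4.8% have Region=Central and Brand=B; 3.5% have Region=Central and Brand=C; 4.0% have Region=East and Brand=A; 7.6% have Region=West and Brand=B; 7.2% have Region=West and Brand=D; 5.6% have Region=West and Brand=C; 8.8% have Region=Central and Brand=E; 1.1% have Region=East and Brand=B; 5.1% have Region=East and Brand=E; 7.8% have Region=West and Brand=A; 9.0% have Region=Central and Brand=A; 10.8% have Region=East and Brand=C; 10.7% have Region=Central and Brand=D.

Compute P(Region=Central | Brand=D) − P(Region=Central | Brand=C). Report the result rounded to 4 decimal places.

P(Brand=D) = 0.087 + 0.072 + 0.107 = 0.266; P(Region=Central | Brand=D) = 0.107/0.266 = 0.40226.
P(Brand=C) = 0.108 + 0.056 + 0.035 = 0.199; P(Region=Central | Brand=C) = 0.035/0.199 = 0.17588.
Difference = 0.2264.

0.2264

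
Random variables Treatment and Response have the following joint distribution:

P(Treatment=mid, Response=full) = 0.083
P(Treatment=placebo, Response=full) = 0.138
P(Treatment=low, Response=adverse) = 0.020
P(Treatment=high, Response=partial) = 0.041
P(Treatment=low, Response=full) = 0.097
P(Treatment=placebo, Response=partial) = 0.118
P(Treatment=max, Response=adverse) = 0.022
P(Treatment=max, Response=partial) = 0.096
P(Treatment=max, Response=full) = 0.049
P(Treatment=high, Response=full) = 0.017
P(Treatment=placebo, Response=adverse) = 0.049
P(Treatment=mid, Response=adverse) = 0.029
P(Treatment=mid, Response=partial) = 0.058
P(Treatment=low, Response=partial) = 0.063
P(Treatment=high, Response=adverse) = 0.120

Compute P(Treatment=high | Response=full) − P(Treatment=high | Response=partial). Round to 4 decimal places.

P(Response=full) = 0.138 + 0.097 + 0.083 + 0.017 + 0.049 = 0.384; P(Treatment=high | Response=full) = 0.017/0.384 = 0.04427.
P(Response=partial) = 0.118 + 0.063 + 0.058 + 0.041 + 0.096 = 0.376; P(Treatment=high | Response=partial) = 0.041/0.376 = 0.10904.
Difference = -0.0648.

-0.0648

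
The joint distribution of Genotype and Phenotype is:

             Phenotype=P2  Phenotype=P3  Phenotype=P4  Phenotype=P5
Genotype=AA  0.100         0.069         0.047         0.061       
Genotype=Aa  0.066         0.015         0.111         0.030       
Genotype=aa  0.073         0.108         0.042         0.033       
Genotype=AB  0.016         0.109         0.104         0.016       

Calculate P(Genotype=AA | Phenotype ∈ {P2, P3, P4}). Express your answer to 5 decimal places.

P(Phenotype=P2) = 0.100 + 0.066 + 0.073 + 0.016 = 0.255.
P(Phenotype=P3) = 0.069 + 0.015 + 0.108 + 0.109 = 0.301.
P(Phenotype=P4) = 0.047 + 0.111 + 0.042 + 0.104 = 0.304.
P(Phenotype ∈ {P2, P3, P4}) = 0.255 + 0.301 + 0.304 = 0.860; P(Genotype=AA, Phenotype ∈ {P2, P3, P4}) = 0.100 + 0.069 + 0.047 = 0.216.
P(Genotype=AA | Phenotype ∈ {P2, P3, P4}) = 0.216/0.860 = 0.25116.

0.25116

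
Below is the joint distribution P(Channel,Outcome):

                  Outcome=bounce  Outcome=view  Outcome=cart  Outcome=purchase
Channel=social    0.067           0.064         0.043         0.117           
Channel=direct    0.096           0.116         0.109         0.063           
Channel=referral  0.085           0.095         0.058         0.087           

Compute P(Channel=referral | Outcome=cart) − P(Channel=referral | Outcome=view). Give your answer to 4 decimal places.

-0.0693

P(Outcome=cart) = 0.043 + 0.109 + 0.058 = 0.210; P(Channel=referral | Outcome=cart) = 0.058/0.210 = 0.27619.
P(Outcome=view) = 0.064 + 0.116 + 0.095 = 0.275; P(Channel=referral | Outcome=view) = 0.095/0.275 = 0.34545.
Difference = -0.0693.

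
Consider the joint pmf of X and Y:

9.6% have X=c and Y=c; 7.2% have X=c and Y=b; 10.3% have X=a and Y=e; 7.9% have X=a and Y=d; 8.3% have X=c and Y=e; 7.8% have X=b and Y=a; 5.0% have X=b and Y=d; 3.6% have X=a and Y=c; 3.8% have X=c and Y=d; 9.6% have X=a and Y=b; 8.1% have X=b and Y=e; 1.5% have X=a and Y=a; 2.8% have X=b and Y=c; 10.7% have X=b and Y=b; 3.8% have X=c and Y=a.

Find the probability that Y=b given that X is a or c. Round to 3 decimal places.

0.256

P(X=a) = 0.015 + 0.096 + 0.036 + 0.079 + 0.103 = 0.329.
P(X=c) = 0.038 + 0.072 + 0.096 + 0.038 + 0.083 = 0.327.
P(X ∈ {a, c}) = 0.329 + 0.327 = 0.656; P(Y=b, X ∈ {a, c}) = 0.096 + 0.072 = 0.168.
P(Y=b | X ∈ {a, c}) = 0.168/0.656 = 0.256.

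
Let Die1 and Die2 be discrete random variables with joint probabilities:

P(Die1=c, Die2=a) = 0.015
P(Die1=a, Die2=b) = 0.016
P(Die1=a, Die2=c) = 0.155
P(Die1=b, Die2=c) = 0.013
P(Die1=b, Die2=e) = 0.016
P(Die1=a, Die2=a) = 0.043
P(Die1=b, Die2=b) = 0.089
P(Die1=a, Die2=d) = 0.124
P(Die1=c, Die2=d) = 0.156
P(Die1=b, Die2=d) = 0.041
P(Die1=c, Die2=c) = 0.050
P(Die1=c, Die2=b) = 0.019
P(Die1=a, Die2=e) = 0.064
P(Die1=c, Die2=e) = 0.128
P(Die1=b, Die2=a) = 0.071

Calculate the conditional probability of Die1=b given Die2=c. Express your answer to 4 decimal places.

0.0596

P(Die2=c) = 0.155 + 0.013 + 0.050 = 0.218.
P(Die1=b | Die2=c) = 0.013/0.218 = 0.0596.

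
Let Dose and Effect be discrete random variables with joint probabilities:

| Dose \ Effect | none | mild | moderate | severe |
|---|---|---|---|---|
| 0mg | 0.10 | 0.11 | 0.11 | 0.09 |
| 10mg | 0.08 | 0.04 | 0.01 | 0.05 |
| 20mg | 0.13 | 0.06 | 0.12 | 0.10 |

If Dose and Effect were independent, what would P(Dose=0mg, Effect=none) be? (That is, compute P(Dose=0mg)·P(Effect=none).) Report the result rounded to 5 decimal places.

0.12710

P(Dose=0mg) = 0.10 + 0.11 + 0.11 + 0.09 = 0.41.
P(Effect=none) = 0.10 + 0.08 + 0.13 = 0.31.
Product: 0.41 × 0.31 = 0.12710.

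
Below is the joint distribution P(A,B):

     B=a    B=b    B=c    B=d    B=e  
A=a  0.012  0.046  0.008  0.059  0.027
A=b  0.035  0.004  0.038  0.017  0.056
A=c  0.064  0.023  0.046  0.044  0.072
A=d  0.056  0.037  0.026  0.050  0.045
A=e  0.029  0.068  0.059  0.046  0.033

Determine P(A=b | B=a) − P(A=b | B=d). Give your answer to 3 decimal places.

0.100

P(B=a) = 0.012 + 0.035 + 0.064 + 0.056 + 0.029 = 0.196; P(A=b | B=a) = 0.035/0.196 = 0.1786.
P(B=d) = 0.059 + 0.017 + 0.044 + 0.050 + 0.046 = 0.216; P(A=b | B=d) = 0.017/0.216 = 0.0787.
Difference = 0.100.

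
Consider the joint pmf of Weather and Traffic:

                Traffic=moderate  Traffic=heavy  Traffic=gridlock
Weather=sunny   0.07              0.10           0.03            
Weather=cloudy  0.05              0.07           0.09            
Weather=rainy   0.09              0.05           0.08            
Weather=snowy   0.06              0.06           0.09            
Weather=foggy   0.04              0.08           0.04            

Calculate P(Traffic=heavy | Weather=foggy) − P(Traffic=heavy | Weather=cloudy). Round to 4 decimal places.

P(Weather=foggy) = 0.04 + 0.08 + 0.04 = 0.16; P(Traffic=heavy | Weather=foggy) = 0.08/0.16 = 0.50000.
P(Weather=cloudy) = 0.05 + 0.07 + 0.09 = 0.21; P(Traffic=heavy | Weather=cloudy) = 0.07/0.21 = 0.33333.
Difference = 0.1667.

0.1667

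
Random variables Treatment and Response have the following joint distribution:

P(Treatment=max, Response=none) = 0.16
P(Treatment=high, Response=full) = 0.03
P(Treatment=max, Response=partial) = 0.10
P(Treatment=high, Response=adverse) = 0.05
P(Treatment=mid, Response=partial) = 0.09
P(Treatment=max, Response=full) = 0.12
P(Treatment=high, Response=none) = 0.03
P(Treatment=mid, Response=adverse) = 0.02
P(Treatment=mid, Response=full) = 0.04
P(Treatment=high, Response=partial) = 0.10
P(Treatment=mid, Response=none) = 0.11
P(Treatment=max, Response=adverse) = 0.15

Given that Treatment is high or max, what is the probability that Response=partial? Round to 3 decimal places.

P(Treatment=high) = 0.03 + 0.10 + 0.03 + 0.05 = 0.21.
P(Treatment=max) = 0.16 + 0.10 + 0.12 + 0.15 = 0.53.
P(Treatment ∈ {high, max}) = 0.21 + 0.53 = 0.74; P(Response=partial, Treatment ∈ {high, max}) = 0.10 + 0.10 = 0.20.
P(Response=partial | Treatment ∈ {high, max}) = 0.20/0.74 = 0.270.

0.270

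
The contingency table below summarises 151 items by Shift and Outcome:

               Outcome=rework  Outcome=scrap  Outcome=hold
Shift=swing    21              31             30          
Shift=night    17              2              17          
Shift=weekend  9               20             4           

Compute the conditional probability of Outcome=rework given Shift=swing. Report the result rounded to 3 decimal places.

Total with Shift=swing: 21 + 31 + 30 = 82.
P(Outcome=rework | Shift=swing) = 21/82 = 0.256.

0.256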